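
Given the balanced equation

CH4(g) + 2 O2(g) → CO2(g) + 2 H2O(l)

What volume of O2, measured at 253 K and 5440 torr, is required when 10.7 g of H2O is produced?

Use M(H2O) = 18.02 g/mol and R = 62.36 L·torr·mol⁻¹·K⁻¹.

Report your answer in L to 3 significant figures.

n(H2O) = 10.70 / 18.02 = 0.5938 mol
n(O2) = (2/2) × 0.5938 = 0.5938 mol
V = nRT/P = 0.5938 × 62.36 × 253 / 5440 = 1.722 L

1.72 L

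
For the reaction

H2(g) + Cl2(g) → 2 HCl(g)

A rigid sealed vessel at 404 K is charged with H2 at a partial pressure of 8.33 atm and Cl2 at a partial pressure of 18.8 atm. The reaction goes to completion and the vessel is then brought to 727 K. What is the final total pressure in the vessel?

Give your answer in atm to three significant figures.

48.8 atm

At constant V, partial pressures at 404 K are proportional to moles, so apply stoichiometry directly to pressures.
P(Cl2) required for 8.33 atm of H2 = (1/1) × 8.33 = 8.330 atm; available 18.8 atm, so H2 is limiting.
P(Cl2) remaining = 18.8 − (1/1) × 8.33 = 10.47 atm
P(gaseous products) = (2)/1 × 8.33 = 16.66 atm
P_total at 404 K = 10.47 + 16.66 = 27.13 atm
Scaling to 727 K: P = 27.13 × 727/404 = 48.82 atm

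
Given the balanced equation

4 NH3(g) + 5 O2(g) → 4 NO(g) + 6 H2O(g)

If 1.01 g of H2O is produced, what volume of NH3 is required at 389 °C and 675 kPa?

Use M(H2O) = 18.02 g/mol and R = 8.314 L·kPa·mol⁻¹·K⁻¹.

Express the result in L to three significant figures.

n(H2O) = 1.010 / 18.02 = 0.05605 mol
n(NH3) = (4/6) × 0.05605 = 0.03737 mol
V = nRT/P = 0.03737 × 8.314 × 662.15 / 675 = 0.3048 L

0.305 L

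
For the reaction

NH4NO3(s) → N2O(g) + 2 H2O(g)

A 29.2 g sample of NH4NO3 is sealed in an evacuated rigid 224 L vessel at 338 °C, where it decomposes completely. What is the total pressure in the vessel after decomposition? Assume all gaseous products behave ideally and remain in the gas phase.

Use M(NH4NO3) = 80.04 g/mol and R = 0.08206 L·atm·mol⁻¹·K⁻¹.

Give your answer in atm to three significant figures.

n(NH4NO3) = 29.2 / 80.04 = 0.3648 mol
n(gas produced) = (3/1) × 0.3648 = 1.094 mol
P = nRT/V = 1.094 × 0.08206 × 611.15 / 224 = 0.2449 atm

0.245 atm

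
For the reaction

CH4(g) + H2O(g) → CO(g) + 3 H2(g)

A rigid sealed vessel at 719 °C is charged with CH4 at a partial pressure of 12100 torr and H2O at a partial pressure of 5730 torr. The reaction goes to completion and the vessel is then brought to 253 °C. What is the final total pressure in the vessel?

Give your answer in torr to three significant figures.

15500 torr

With V and T fixed, P_i ∝ n_i, so the mole ratios apply directly to partial pressures at 719 °C.
P(H2O) required for 12100 torr of CH4 = (1/1) × 12100 = 12100 torr; available 5730 torr, so H2O is limiting.
P(CH4) remaining = 12100 − (1/1) × 5730 = 6370 torr
P(gaseous products) = (1+3)/1 × 5730 = 22920 torr
P_total at 719 °C = 6370 + 22920 = 29290 torr
Scaling to 253 °C: P = 29290 × 526.15/992.15 = 15530 torr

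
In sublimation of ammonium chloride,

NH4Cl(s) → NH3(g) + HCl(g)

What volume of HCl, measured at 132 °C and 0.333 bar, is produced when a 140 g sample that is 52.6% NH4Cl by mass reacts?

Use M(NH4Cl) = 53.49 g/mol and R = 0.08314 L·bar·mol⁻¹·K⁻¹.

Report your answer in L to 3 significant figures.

mass of NH4Cl = 140 × 52.6/100 = 73.64 g
n(NH4Cl) = 73.64 / 53.49 = 1.377 mol
n(HCl) = (1/1) × 1.377 = 1.377 mol
V = nRT/P = 1.377 × 0.08314 × 405.15 / 0.333 = 139.3 L

139 L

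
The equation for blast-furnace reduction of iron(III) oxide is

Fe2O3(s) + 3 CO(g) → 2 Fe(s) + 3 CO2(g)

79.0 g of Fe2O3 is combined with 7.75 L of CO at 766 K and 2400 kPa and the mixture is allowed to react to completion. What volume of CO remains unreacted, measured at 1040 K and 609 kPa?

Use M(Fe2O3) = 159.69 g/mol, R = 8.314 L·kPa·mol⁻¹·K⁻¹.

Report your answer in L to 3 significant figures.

n(Fe2O3) = 79.0 / 159.69 = 0.4947 mol
n(CO) = PV/RT = (2400 × 7.75) / (8.314 × 766) = 2.921 mol
For 0.4947 mol Fe2O3, stoichiometry requires (3/1) × 0.4947 = 1.484 mol CO; 2.921 mol is available, so Fe2O3 is limiting.
n(CO) consumed = (3/1) × 0.4947 = 1.484 mol; remaining = 2.921 − 1.484 = 1.437 mol
V(CO) = nRT/P = 1.437 × 8.314 × 1040 / 609 = 20.40 L

20.4 L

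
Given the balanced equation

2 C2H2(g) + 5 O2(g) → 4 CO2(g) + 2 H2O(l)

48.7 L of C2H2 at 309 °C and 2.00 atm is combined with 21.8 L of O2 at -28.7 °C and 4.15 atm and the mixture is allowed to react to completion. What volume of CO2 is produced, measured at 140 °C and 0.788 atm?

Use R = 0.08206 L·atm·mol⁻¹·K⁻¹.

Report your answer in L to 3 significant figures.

n(C2H2) = PV/RT = (2.00 × 48.7) / (0.08206 × 582.15) = 2.039 mol
n(O2) = PV/RT = (4.15 × 21.8) / (0.08206 × 244.45) = 4.510 mol
For 2.039 mol C2H2, stoichiometry requires (5/2) × 2.039 = 5.098 mol O2; 4.510 mol is available, so O2 is limiting.
n(CO2) = (4/5) × 4.510 = 3.608 mol
V(CO2) = nRT/P = 3.608 × 0.08206 × 413.15 / 0.788 = 155.2 L

155 L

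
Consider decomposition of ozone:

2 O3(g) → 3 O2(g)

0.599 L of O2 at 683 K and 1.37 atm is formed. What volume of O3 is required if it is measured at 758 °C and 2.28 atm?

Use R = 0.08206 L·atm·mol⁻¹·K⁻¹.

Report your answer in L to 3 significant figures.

n(O2) = PV/RT = (1.37 × 0.599) / (0.08206 × 683) = 0.01464 mol
n(O3) = (2/3) × 0.01464 = 0.009760 mol
V = nRT/P = 0.009760 × 0.08206 × 1031.15 / 2.28 = 0.3622 L

0.362 L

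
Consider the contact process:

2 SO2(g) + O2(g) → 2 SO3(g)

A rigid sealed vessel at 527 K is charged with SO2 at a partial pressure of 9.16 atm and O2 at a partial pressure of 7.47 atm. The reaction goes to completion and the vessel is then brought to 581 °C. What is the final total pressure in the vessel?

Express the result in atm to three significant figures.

19.5 atm

With V and T fixed, P_i ∝ n_i, so the mole ratios apply directly to partial pressures at 527 K.
P(O2) required for 9.16 atm of SO2 = (1/2) × 9.16 = 4.580 atm; available 7.47 atm, so SO2 is limiting.
P(O2) remaining = 7.47 − (1/2) × 9.16 = 2.890 atm
P(gaseous products) = (2)/2 × 9.16 = 9.160 atm
P_total at 527 K = 2.890 + 9.160 = 12.05 atm
Scaling to 581 °C: P = 12.05 × 854.15/527 = 19.53 atm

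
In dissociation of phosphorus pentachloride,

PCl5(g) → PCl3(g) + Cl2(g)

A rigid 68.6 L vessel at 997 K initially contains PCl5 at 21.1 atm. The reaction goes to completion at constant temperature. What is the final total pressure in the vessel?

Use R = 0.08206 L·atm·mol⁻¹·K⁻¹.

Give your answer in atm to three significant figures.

Rigid vessel, constant T ⇒ P scales with total gas moles (1 → 2).
P_final = (2/1) × 21.1 = 42.20 atm

42.2 atm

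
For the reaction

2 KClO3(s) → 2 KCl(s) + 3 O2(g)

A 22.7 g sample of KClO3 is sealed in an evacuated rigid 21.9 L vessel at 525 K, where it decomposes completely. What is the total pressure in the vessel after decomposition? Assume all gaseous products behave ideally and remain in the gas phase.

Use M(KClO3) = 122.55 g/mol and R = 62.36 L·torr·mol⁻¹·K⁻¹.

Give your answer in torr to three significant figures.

n(KClO3) = 22.7 / 122.55 = 0.1852 mol
n(gas produced) = (3/2) × 0.1852 = 0.2778 mol
P = nRT/V = 0.2778 × 62.36 × 525 / 21.9 = 415.3 torr

415 torr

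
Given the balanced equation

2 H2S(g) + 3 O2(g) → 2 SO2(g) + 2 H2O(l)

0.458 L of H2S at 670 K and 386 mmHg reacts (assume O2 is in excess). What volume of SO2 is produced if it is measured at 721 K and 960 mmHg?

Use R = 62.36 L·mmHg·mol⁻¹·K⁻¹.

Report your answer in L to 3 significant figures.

0.198 L

n(H2S) = PV/RT = (386 × 0.458) / (62.36 × 670) = 0.004231 mol
n(SO2) = (2/2) × 0.004231 = 0.004231 mol
V = nRT/P = 0.004231 × 62.36 × 721 / 960 = 0.1982 L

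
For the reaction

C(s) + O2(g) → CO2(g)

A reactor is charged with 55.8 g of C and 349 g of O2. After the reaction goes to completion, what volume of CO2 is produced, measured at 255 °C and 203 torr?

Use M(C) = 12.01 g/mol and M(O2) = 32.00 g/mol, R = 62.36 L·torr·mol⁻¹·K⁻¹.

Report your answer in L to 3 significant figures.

n(C) = 55.8 / 12.01 = 4.646 mol
n(O2) = 349 / 32.00 = 10.91 mol
For 4.646 mol C, stoichiometry requires (1/1) × 4.646 = 4.646 mol O2; 10.91 mol is available, so C is limiting.
n(CO2) = (1/1) × 4.646 = 4.646 mol
V(CO2) = nRT/P = 4.646 × 62.36 × 528.15 / 203 = 753.8 L

754 L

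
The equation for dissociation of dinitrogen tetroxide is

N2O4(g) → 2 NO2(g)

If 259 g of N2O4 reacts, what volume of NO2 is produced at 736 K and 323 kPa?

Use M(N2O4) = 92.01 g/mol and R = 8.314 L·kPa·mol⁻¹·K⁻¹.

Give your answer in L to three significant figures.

n(N2O4) = 259.0 / 92.01 = 2.815 mol
n(NO2) = (2/1) × 2.815 = 5.630 mol
V = nRT/P = 5.630 × 8.314 × 736 / 323 = 106.7 L

107 L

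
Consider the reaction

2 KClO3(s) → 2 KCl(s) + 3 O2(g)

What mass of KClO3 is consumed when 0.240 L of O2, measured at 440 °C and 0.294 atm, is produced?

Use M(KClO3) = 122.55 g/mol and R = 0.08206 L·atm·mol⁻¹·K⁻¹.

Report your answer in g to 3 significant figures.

0.0985 g

n(O2) = PV/RT = (0.294 × 0.240) / (0.08206 × 713.15) = 0.001206 mol
n(KClO3) = (2/3) × 0.001206 = 0.0008040 mol
m(KClO3) = 0.0008040 × 122.55 = 0.09853 g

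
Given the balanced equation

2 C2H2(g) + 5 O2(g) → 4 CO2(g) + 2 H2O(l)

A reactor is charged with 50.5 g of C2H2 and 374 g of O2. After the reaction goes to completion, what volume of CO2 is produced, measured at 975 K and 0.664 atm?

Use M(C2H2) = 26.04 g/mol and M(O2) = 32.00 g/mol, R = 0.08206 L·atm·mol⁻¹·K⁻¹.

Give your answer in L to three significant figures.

467 L

n(C2H2) = 50.5 / 26.04 = 1.939 mol
n(O2) = 374 / 32.00 = 11.69 mol
For 1.939 mol C2H2, stoichiometry requires (5/2) × 1.939 = 4.848 mol O2; 11.69 mol is available, so C2H2 is limiting.
n(CO2) = (4/2) × 1.939 = 3.878 mol
V(CO2) = nRT/P = 3.878 × 0.08206 × 975 / 0.664 = 467.3 L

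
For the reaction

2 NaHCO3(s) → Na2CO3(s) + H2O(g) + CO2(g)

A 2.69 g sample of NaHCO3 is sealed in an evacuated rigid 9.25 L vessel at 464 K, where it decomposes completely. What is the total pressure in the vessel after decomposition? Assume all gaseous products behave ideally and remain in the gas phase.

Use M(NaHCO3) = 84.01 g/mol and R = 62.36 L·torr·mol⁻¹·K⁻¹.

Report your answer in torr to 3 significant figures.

n(NaHCO3) = 2.69 / 84.01 = 0.03202 mol
n(gas produced) = (2/2) × 0.03202 = 0.03202 mol
P = nRT/V = 0.03202 × 62.36 × 464 / 9.25 = 100.2 torr

100 torr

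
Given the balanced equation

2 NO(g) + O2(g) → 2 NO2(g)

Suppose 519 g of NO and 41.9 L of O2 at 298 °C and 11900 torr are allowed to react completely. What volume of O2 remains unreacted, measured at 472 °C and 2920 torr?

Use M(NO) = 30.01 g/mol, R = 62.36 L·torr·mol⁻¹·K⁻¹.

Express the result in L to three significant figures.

85.2 L

n(NO) = 519 / 30.01 = 17.29 mol
n(O2) = PV/RT = (11900 × 41.9) / (62.36 × 571.15) = 14.00 mol
For 17.29 mol NO, stoichiometry requires (1/2) × 17.29 = 8.645 mol O2; 14.00 mol is available, so NO is limiting.
n(O2) consumed = (1/2) × 17.29 = 8.645 mol; remaining = 14.00 − 8.645 = 5.355 mol
V(O2) = nRT/P = 5.355 × 62.36 × 745.15 / 2920 = 85.22 L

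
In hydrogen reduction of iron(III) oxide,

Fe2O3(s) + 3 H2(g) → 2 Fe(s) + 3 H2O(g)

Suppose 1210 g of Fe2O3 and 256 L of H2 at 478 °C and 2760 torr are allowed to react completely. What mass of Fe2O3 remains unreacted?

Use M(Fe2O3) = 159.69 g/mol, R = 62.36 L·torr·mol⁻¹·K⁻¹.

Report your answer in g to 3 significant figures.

n(Fe2O3) = 1210 / 159.69 = 7.577 mol
n(H2) = PV/RT = (2760 × 256) / (62.36 × 751.15) = 15.08 mol
For 7.577 mol Fe2O3, stoichiometry requires (3/1) × 7.577 = 22.73 mol H2; 15.08 mol is available, so H2 is limiting.
n(Fe2O3) consumed = (1/3) × 15.08 = 5.027 mol; remaining = 7.577 − 5.027 = 2.550 mol
m(Fe2O3) = 2.550 × 159.69 = 407.2 g

407 g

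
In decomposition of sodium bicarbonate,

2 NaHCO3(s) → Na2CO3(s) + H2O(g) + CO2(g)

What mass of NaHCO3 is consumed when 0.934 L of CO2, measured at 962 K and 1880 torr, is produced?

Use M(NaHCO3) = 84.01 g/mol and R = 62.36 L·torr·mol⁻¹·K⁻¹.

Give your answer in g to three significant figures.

n(CO2) = PV/RT = (1880 × 0.934) / (62.36 × 962) = 0.02927 mol
n(NaHCO3) = (2/1) × 0.02927 = 0.05854 mol
m(NaHCO3) = 0.05854 × 84.01 = 4.918 g

4.92 g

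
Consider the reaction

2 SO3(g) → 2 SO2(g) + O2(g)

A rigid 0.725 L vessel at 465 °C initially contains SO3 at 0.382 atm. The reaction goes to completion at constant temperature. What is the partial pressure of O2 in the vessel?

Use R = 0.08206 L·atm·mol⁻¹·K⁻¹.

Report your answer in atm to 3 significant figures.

n(SO3)₀ = PV/RT = (0.382 × 0.725) / (0.08206 × 738.15) = 0.004572 mol
n(O2) = (1/2) × 0.004572 = 0.002286 mol
P(O2) = nRT/V = 0.002286 × 0.08206 × 738.15 / 0.725 = 0.1910 atm

0.191 atm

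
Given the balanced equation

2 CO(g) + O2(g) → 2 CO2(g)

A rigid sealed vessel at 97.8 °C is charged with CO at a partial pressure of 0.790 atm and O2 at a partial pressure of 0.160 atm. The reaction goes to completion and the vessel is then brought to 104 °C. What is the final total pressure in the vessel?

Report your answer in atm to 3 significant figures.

With V and T fixed, P_i ∝ n_i, so the mole ratios apply directly to partial pressures at 97.8 °C.
P(O2) required for 0.790 atm of CO = (1/2) × 0.790 = 0.3950 atm; available 0.160 atm, so O2 is limiting.
P(CO) remaining = 0.790 − (2/1) × 0.160 = 0.4700 atm
P(gaseous products) = (2)/1 × 0.160 = 0.3200 atm
P_total at 97.8 °C = 0.4700 + 0.3200 = 0.7900 atm
Scaling to 104 °C: P = 0.7900 × 377.15/370.95 = 0.8032 atm

0.803 atm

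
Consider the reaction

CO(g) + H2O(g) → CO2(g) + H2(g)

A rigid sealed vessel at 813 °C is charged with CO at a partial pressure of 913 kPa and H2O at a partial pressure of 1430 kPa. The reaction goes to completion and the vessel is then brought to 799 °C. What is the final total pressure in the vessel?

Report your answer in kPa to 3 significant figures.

Because the vessel is rigid and T is held at 813 °C, work the stoichiometry in partial pressures (P_i = n_iRT/V).
P(H2O) required for 913 kPa of CO = (1/1) × 913 = 913.0 kPa; available 1430 kPa, so CO is limiting.
P(H2O) remaining = 1430 − (1/1) × 913 = 517.0 kPa
P(gaseous products) = (1+1)/1 × 913 = 1826 kPa
P_total at 813 °C = 517.0 + 1826 = 2343 kPa
Scaling to 799 °C: P = 2343 × 1072.15/1086.15 = 2313 kPa

2310 kPa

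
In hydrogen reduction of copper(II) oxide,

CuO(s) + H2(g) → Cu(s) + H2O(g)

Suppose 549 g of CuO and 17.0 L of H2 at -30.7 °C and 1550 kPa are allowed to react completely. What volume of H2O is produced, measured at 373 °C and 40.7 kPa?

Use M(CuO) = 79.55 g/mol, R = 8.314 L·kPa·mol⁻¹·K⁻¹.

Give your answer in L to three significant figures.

911 L

n(CuO) = 549 / 79.55 = 6.901 mol
n(H2) = PV/RT = (1550 × 17.0) / (8.314 × 242.45) = 13.07 mol
For 6.901 mol CuO, stoichiometry requires (1/1) × 6.901 = 6.901 mol H2; 13.07 mol is available, so CuO is limiting.
n(H2O) = (1/1) × 6.901 = 6.901 mol
V(H2O) = nRT/P = 6.901 × 8.314 × 646.15 / 40.7 = 910.9 L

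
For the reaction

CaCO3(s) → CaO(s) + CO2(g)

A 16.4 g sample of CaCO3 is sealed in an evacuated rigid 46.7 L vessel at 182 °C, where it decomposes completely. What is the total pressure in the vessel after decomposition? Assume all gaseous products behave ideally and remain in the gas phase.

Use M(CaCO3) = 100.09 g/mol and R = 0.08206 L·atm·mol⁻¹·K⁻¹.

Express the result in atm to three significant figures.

n(CaCO3) = 16.4 / 100.09 = 0.1639 mol
n(gas produced) = (1/1) × 0.1639 = 0.1639 mol
P = nRT/V = 0.1639 × 0.08206 × 455.15 / 46.7 = 0.1311 atm

0.131 atm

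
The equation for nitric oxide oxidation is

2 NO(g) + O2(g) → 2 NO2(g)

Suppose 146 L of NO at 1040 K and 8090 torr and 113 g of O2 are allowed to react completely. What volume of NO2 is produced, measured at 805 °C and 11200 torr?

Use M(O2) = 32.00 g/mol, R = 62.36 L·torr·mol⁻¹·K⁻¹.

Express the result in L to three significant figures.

42.4 L

n(NO) = PV/RT = (8090 × 146) / (62.36 × 1040) = 18.21 mol
n(O2) = 113 / 32.00 = 3.531 mol
For 18.21 mol NO, stoichiometry requires (1/2) × 18.21 = 9.105 mol O2; 3.531 mol is available, so O2 is limiting.
n(NO2) = (2/1) × 3.531 = 7.062 mol
V(NO2) = nRT/P = 7.062 × 62.36 × 1078.15 / 11200 = 42.39 L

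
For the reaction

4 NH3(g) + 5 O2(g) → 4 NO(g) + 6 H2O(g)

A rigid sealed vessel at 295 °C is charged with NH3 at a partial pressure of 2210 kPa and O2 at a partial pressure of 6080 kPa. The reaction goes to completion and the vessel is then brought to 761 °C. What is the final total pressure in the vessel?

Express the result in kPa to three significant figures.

16100 kPa

At constant V, partial pressures at 295 °C are proportional to moles, so apply stoichiometry directly to pressures.
P(O2) required for 2210 kPa of NH3 = (5/4) × 2210 = 2762 kPa; available 6080 kPa, so NH3 is limiting.
P(O2) remaining = 6080 − (5/4) × 2210 = 3318 kPa
P(gaseous products) = (4+6)/4 × 2210 = 5525 kPa
P_total at 295 °C = 3318 + 5525 = 8843 kPa
Scaling to 761 °C: P = 8843 × 1034.15/568.15 = 16100 kPa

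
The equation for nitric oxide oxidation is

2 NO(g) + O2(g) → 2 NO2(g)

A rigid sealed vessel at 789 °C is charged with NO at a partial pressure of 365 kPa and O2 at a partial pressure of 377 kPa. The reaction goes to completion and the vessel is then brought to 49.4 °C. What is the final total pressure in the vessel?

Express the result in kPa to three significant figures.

At constant V, partial pressures at 789 °C are proportional to moles, so apply stoichiometry directly to pressures.
P(O2) required for 365 kPa of NO = (1/2) × 365 = 182.5 kPa; available 377 kPa, so NO is limiting.
P(O2) remaining = 377 − (1/2) × 365 = 194.5 kPa
P(gaseous products) = (2)/2 × 365 = 365.0 kPa
P_total at 789 °C = 194.5 + 365.0 = 559.5 kPa
Scaling to 49.4 °C: P = 559.5 × 322.55/1062.15 = 169.9 kPa

170 kPa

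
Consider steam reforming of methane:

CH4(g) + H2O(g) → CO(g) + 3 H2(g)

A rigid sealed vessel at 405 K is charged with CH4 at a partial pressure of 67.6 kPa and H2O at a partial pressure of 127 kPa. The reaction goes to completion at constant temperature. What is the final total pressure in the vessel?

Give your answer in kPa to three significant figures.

With V and T fixed, P_i ∝ n_i, so the mole ratios apply directly to partial pressures at 405 K.
P(H2O) required for 67.6 kPa of CH4 = (1/1) × 67.6 = 67.60 kPa; available 127 kPa, so CH4 is limiting.
P(H2O) remaining = 127 − (1/1) × 67.6 = 59.40 kPa
P(gaseous products) = (1+3)/1 × 67.6 = 270.4 kPa
P_total at 405 K = 59.40 + 270.4 = 329.8 kPa

330 kPa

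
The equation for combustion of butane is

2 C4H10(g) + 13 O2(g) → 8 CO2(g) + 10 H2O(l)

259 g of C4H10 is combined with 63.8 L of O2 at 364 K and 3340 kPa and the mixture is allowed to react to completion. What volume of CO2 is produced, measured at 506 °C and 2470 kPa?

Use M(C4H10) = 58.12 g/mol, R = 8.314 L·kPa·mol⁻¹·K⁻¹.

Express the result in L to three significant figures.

n(C4H10) = 259 / 58.12 = 4.456 mol
n(O2) = PV/RT = (3340 × 63.8) / (8.314 × 364) = 70.41 mol
For 4.456 mol C4H10, stoichiometry requires (13/2) × 4.456 = 28.96 mol O2; 70.41 mol is available, so C4H10 is limiting.
n(CO2) = (8/2) × 4.456 = 17.82 mol
V(CO2) = nRT/P = 17.82 × 8.314 × 779.15 / 2470 = 46.73 L

46.7 L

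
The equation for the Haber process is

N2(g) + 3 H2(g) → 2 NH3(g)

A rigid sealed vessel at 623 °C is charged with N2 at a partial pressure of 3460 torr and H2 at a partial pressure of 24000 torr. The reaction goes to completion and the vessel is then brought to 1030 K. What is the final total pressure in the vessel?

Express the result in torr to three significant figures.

With V and T fixed, P_i ∝ n_i, so the mole ratios apply directly to partial pressures at 623 °C.
P(H2) required for 3460 torr of N2 = (3/1) × 3460 = 10380 torr; available 24000 torr, so N2 is limiting.
P(H2) remaining = 24000 − (3/1) × 3460 = 13620 torr
P(gaseous products) = (2)/1 × 3460 = 6920 torr
P_total at 623 °C = 13620 + 6920 = 20540 torr
Scaling to 1030 K: P = 20540 × 1030/896.15 = 23610 torr

23600 torr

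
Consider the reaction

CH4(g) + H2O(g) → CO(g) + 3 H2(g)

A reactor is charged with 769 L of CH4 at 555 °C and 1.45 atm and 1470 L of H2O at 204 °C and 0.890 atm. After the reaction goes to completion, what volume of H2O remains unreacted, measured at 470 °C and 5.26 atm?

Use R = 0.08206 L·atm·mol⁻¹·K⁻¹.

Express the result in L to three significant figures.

197 L

n(CH4) = PV/RT = (1.45 × 769) / (0.08206 × 828.15) = 16.41 mol
n(H2O) = PV/RT = (0.890 × 1470) / (0.08206 × 477.15) = 33.41 mol
For 16.41 mol CH4, stoichiometry requires (1/1) × 16.41 = 16.41 mol H2O; 33.41 mol is available, so CH4 is limiting.
n(H2O) consumed = (1/1) × 16.41 = 16.41 mol; remaining = 33.41 − 16.41 = 17.00 mol
V(H2O) = nRT/P = 17.00 × 0.08206 × 743.15 / 5.26 = 197.1 L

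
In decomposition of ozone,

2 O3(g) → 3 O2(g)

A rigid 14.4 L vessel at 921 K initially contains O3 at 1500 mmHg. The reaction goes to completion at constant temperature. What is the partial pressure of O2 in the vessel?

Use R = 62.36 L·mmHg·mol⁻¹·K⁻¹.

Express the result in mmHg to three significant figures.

2250 mmHg

n(O3)₀ = PV/RT = (1500 × 14.4) / (62.36 × 921) = 0.3761 mol
n(O2) = (3/2) × 0.3761 = 0.5641 mol
P(O2) = nRT/V = 0.5641 × 62.36 × 921 / 14.4 = 2250 mmHg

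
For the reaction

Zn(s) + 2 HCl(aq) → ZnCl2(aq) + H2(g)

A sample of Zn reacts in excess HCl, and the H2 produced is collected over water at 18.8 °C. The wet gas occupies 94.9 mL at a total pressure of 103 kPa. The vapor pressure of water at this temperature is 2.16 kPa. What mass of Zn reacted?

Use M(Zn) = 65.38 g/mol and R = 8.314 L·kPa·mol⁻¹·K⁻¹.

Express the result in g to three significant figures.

P(H2) = 103 − 2.16 = 100.8 kPa
n(H2) = PV/RT = (100.8 × 0.09490) / (8.314 × 291.95) = 0.003941 mol
n(Zn) = (1/1) × 0.003941 = 0.003941 mol
m(Zn) = 0.003941 × 65.38 = 0.2577 g

0.258 g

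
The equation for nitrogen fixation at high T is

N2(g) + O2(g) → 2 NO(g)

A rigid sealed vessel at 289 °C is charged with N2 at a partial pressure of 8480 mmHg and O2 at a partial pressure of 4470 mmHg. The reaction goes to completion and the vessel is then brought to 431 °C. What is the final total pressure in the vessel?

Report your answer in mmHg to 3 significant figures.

With V and T fixed, P_i ∝ n_i, so the mole ratios apply directly to partial pressures at 289 °C.
P(O2) required for 8480 mmHg of N2 = (1/1) × 8480 = 8480 mmHg; available 4470 mmHg, so O2 is limiting.
P(N2) remaining = 8480 − (1/1) × 4470 = 4010 mmHg
P(gaseous products) = (2)/1 × 4470 = 8940 mmHg
P_total at 289 °C = 4010 + 8940 = 12950 mmHg
Scaling to 431 °C: P = 12950 × 704.15/562.15 = 16220 mmHg

16200 mmHg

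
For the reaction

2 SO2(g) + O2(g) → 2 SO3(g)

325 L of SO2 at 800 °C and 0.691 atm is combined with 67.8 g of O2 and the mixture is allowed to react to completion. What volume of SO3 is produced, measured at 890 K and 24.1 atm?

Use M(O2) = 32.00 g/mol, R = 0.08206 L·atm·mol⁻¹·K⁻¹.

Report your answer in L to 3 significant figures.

n(SO2) = PV/RT = (0.691 × 325) / (0.08206 × 1073.15) = 2.550 mol
n(O2) = 67.8 / 32.00 = 2.119 mol
For 2.550 mol SO2, stoichiometry requires (1/2) × 2.550 = 1.275 mol O2; 2.119 mol is available, so SO2 is limiting.
n(SO3) = (2/2) × 2.550 = 2.550 mol
V(SO3) = nRT/P = 2.550 × 0.08206 × 890 / 24.1 = 7.728 L

7.73 L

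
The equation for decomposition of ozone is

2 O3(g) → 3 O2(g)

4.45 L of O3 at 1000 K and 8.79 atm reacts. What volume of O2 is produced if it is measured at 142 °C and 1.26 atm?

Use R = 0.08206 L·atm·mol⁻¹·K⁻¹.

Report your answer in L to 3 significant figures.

n(O3) = PV/RT = (8.79 × 4.45) / (0.08206 × 1000) = 0.4767 mol
n(O2) = (3/2) × 0.4767 = 0.7150 mol
V = nRT/P = 0.7150 × 0.08206 × 415.15 / 1.26 = 19.33 L

19.3 L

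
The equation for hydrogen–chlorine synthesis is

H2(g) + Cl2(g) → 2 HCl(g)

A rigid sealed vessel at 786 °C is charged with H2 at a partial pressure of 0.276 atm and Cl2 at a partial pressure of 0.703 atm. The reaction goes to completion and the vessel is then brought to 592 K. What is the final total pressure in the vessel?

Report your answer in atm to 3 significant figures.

0.547 atm

With V and T fixed, P_i ∝ n_i, so the mole ratios apply directly to partial pressures at 786 °C.
P(Cl2) required for 0.276 atm of H2 = (1/1) × 0.276 = 0.2760 atm; available 0.703 atm, so H2 is limiting.
P(Cl2) remaining = 0.703 − (1/1) × 0.276 = 0.4270 atm
P(gaseous products) = (2)/1 × 0.276 = 0.5520 atm
P_total at 786 °C = 0.4270 + 0.5520 = 0.9790 atm
Scaling to 592 K: P = 0.9790 × 592/1059.15 = 0.5472 atm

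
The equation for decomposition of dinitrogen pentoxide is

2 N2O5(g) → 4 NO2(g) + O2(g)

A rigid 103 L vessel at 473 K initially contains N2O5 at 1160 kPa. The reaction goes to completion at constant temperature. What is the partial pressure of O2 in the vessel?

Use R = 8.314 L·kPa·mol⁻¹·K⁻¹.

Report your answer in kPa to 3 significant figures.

580 kPa

n(N2O5)₀ = PV/RT = (1160 × 103) / (8.314 × 473) = 30.38 mol
n(O2) = (1/2) × 30.38 = 15.19 mol
P(O2) = nRT/V = 15.19 × 8.314 × 473 / 103 = 580.0 kPa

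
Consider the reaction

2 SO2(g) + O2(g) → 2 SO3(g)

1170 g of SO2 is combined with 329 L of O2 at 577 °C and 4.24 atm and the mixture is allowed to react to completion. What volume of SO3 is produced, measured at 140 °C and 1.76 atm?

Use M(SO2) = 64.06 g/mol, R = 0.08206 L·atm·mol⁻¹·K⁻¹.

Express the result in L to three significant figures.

n(SO2) = 1170 / 64.06 = 18.26 mol
n(O2) = PV/RT = (4.24 × 329) / (0.08206 × 850.15) = 20.00 mol
For 18.26 mol SO2, stoichiometry requires (1/2) × 18.26 = 9.130 mol O2; 20.00 mol is available, so SO2 is limiting.
n(SO3) = (2/2) × 18.26 = 18.26 mol
V(SO3) = nRT/P = 18.26 × 0.08206 × 413.15 / 1.76 = 351.7 L

352 L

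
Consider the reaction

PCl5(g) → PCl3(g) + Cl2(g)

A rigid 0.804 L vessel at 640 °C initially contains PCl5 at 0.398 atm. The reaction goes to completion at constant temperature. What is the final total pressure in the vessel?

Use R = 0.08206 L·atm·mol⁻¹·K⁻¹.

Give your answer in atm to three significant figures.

Rigid vessel, constant T ⇒ P scales with total gas moles (1 → 2).
P_final = (2/1) × 0.398 = 0.7960 atm

0.796 atm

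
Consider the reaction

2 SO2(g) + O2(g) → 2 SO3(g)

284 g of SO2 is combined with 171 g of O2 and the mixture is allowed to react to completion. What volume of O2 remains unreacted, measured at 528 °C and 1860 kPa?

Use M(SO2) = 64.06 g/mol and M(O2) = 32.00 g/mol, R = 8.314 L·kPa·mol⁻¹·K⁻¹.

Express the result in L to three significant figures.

11.2 L

n(SO2) = 284 / 64.06 = 4.433 mol
n(O2) = 171 / 32.00 = 5.344 mol
For 4.433 mol SO2, stoichiometry requires (1/2) × 4.433 = 2.216 mol O2; 5.344 mol is available, so SO2 is limiting.
n(O2) consumed = (1/2) × 4.433 = 2.216 mol; remaining = 5.344 − 2.216 = 3.128 mol
V(O2) = nRT/P = 3.128 × 8.314 × 801.15 / 1860 = 11.20 L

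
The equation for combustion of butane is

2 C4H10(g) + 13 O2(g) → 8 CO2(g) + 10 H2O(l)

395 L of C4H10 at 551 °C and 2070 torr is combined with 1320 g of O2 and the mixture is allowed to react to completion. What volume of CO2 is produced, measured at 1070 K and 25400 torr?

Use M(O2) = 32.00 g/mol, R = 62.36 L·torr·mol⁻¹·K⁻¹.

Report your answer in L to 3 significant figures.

66.7 L

n(C4H10) = PV/RT = (2070 × 395) / (62.36 × 824.15) = 15.91 mol
n(O2) = 1320 / 32.00 = 41.25 mol
For 15.91 mol C4H10, stoichiometry requires (13/2) × 15.91 = 103.4 mol O2; 41.25 mol is available, so O2 is limiting.
n(CO2) = (8/13) × 41.25 = 25.38 mol
V(CO2) = nRT/P = 25.38 × 62.36 × 1070 / 25400 = 66.67 L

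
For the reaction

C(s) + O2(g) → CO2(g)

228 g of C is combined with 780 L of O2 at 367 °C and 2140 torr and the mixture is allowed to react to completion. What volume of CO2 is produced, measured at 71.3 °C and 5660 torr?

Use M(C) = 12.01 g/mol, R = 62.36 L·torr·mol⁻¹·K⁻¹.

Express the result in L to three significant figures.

n(C) = 228 / 12.01 = 18.98 mol
n(O2) = PV/RT = (2140 × 780) / (62.36 × 640.15) = 41.81 mol
For 18.98 mol C, stoichiometry requires (1/1) × 18.98 = 18.98 mol O2; 41.81 mol is available, so C is limiting.
n(CO2) = (1/1) × 18.98 = 18.98 mol
V(CO2) = nRT/P = 18.98 × 62.36 × 344.45 / 5660 = 72.03 L

72.0 L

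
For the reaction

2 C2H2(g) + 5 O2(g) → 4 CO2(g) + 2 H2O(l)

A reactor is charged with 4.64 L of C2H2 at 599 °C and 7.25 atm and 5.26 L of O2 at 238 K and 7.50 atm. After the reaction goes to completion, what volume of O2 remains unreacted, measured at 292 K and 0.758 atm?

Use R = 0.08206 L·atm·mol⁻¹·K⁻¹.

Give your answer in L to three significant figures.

26.7 L

n(C2H2) = PV/RT = (7.25 × 4.64) / (0.08206 × 872.15) = 0.4700 mol
n(O2) = PV/RT = (7.50 × 5.26) / (0.08206 × 238) = 2.020 mol
For 0.4700 mol C2H2, stoichiometry requires (5/2) × 0.4700 = 1.175 mol O2; 2.020 mol is available, so C2H2 is limiting.
n(O2) consumed = (5/2) × 0.4700 = 1.175 mol; remaining = 2.020 − 1.175 = 0.8450 mol
V(O2) = nRT/P = 0.8450 × 0.08206 × 292 / 0.758 = 26.71 L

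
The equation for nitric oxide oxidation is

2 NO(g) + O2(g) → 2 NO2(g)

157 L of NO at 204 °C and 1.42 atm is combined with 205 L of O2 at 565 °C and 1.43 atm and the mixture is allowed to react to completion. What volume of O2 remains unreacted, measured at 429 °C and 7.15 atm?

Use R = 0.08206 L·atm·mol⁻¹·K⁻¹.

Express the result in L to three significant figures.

11.4 L

n(NO) = PV/RT = (1.42 × 157) / (0.08206 × 477.15) = 5.694 mol
n(O2) = PV/RT = (1.43 × 205) / (0.08206 × 838.15) = 4.262 mol
For 5.694 mol NO, stoichiometry requires (1/2) × 5.694 = 2.847 mol O2; 4.262 mol is available, so NO is limiting.
n(O2) consumed = (1/2) × 5.694 = 2.847 mol; remaining = 4.262 − 2.847 = 1.415 mol
V(O2) = nRT/P = 1.415 × 0.08206 × 702.15 / 7.15 = 11.40 L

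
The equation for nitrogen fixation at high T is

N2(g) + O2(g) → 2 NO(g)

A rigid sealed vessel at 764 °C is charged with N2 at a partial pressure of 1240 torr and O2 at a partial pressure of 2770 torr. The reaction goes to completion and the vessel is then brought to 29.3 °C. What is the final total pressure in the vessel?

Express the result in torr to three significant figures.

1170 torr

At constant V, partial pressures at 764 °C are proportional to moles, so apply stoichiometry directly to pressures.
P(O2) required for 1240 torr of N2 = (1/1) × 1240 = 1240 torr; available 2770 torr, so N2 is limiting.
P(O2) remaining = 2770 − (1/1) × 1240 = 1530 torr
P(gaseous products) = (2)/1 × 1240 = 2480 torr
P_total at 764 °C = 1530 + 2480 = 4010 torr
Scaling to 29.3 °C: P = 4010 × 302.45/1037.15 = 1169 torr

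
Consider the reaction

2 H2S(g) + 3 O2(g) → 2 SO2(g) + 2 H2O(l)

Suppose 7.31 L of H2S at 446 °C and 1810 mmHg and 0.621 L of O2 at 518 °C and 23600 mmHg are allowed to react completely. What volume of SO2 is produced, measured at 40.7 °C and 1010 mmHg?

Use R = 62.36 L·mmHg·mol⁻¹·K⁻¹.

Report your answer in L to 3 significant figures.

n(H2S) = PV/RT = (1810 × 7.31) / (62.36 × 719.15) = 0.2950 mol
n(O2) = PV/RT = (23600 × 0.621) / (62.36 × 791.15) = 0.2971 mol
For 0.2950 mol H2S, stoichiometry requires (3/2) × 0.2950 = 0.4425 mol O2; 0.2971 mol is available, so O2 is limiting.
n(SO2) = (2/3) × 0.2971 = 0.1981 mol
V(SO2) = nRT/P = 0.1981 × 62.36 × 313.85 / 1010 = 3.839 L

3.84 L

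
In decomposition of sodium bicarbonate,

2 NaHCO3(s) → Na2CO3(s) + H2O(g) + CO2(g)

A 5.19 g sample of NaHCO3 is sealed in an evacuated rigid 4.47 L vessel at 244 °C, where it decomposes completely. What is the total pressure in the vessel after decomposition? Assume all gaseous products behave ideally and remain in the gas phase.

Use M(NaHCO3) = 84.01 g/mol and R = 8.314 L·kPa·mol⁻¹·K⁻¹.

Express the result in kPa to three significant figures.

59.4 kPa

n(NaHCO3) = 5.19 / 84.01 = 0.06178 mol
n(gas produced) = (2/2) × 0.06178 = 0.06178 mol
P = nRT/V = 0.06178 × 8.314 × 517.15 / 4.47 = 59.42 kPa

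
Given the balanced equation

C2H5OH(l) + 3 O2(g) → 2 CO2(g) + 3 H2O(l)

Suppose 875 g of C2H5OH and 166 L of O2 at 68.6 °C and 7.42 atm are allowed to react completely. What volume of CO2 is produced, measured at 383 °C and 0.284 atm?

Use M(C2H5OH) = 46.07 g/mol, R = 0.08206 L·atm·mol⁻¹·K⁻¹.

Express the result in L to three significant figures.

5550 L

n(C2H5OH) = 875 / 46.07 = 18.99 mol
n(O2) = PV/RT = (7.42 × 166) / (0.08206 × 341.75) = 43.92 mol
For 18.99 mol C2H5OH, stoichiometry requires (3/1) × 18.99 = 56.97 mol O2; 43.92 mol is available, so O2 is limiting.
n(CO2) = (2/3) × 43.92 = 29.28 mol
V(CO2) = nRT/P = 29.28 × 0.08206 × 656.15 / 0.284 = 5551 L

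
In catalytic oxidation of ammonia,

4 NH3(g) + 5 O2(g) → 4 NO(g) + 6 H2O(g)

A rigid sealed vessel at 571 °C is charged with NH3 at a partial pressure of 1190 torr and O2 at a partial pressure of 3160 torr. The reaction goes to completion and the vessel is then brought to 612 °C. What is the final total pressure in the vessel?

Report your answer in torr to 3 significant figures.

4870 torr

At constant V, partial pressures at 571 °C are proportional to moles, so apply stoichiometry directly to pressures.
P(O2) required for 1190 torr of NH3 = (5/4) × 1190 = 1488 torr; available 3160 torr, so NH3 is limiting.
P(O2) remaining = 3160 − (5/4) × 1190 = 1672 torr
P(gaseous products) = (4+6)/4 × 1190 = 2975 torr
P_total at 571 °C = 1672 + 2975 = 4647 torr
Scaling to 612 °C: P = 4647 × 885.15/844.15 = 4873 torr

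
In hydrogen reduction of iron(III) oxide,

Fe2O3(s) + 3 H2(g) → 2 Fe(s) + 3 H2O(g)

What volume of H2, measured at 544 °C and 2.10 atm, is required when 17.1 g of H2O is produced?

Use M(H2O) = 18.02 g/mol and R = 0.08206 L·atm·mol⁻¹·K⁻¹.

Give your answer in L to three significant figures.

n(H2O) = 17.10 / 18.02 = 0.9489 mol
n(H2) = (3/3) × 0.9489 = 0.9489 mol
V = nRT/P = 0.9489 × 0.08206 × 817.15 / 2.10 = 30.30 L

30.3 L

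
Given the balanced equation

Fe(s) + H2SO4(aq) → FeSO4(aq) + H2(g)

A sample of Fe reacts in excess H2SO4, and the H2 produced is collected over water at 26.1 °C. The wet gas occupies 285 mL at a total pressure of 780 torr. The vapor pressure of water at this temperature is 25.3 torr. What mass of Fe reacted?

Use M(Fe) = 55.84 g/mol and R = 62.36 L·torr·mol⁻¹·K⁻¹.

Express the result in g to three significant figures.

0.644 g

P(H2) = 780 − 25.3 = 754.7 torr
n(H2) = PV/RT = (754.7 × 0.2850) / (62.36 × 299.25) = 0.01153 mol
n(Fe) = (1/1) × 0.01153 = 0.01153 mol
m(Fe) = 0.01153 × 55.84 = 0.6438 g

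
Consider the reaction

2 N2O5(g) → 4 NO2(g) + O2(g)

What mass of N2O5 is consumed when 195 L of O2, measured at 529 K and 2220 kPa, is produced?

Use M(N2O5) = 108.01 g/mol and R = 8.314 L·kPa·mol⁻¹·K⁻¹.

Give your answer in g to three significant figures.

n(O2) = PV/RT = (2220 × 195) / (8.314 × 529) = 98.43 mol
n(N2O5) = (2/1) × 98.43 = 196.9 mol
m(N2O5) = 196.9 × 108.01 = 21270 g

21300 g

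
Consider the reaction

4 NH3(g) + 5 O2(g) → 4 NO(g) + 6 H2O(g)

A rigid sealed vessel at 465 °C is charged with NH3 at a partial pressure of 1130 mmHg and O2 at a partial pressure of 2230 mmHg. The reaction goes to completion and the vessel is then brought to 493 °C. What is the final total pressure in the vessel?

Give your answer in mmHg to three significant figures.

With V and T fixed, P_i ∝ n_i, so the mole ratios apply directly to partial pressures at 465 °C.
P(O2) required for 1130 mmHg of NH3 = (5/4) × 1130 = 1412 mmHg; available 2230 mmHg, so NH3 is limiting.
P(O2) remaining = 2230 − (5/4) × 1130 = 817.5 mmHg
P(gaseous products) = (4+6)/4 × 1130 = 2825 mmHg
P_total at 465 °C = 817.5 + 2825 = 3642 mmHg
Scaling to 493 °C: P = 3642 × 766.15/738.15 = 3780 mmHg

3780 mmHg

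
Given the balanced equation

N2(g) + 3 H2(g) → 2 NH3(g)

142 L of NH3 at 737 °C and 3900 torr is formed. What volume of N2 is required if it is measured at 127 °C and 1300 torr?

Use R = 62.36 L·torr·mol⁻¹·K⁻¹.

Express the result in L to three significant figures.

n(NH3) = PV/RT = (3900 × 142) / (62.36 × 1010.15) = 8.791 mol
n(N2) = (1/2) × 8.791 = 4.396 mol
V = nRT/P = 4.396 × 62.36 × 400.15 / 1300 = 84.38 L

84.4 L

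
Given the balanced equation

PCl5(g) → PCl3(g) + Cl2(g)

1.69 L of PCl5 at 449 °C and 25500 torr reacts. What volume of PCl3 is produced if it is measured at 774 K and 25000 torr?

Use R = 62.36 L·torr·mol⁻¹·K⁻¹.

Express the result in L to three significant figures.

1.85 L

n(PCl5) = PV/RT = (25500 × 1.69) / (62.36 × 722.15) = 0.9570 mol
n(PCl3) = (1/1) × 0.9570 = 0.9570 mol
V = nRT/P = 0.9570 × 62.36 × 774 / 25000 = 1.848 L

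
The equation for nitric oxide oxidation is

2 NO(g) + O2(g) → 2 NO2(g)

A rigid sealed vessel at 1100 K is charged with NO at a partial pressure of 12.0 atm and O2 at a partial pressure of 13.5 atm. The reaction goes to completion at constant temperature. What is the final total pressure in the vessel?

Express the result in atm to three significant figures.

With V and T fixed, P_i ∝ n_i, so the mole ratios apply directly to partial pressures at 1100 K.
P(O2) required for 12.0 atm of NO = (1/2) × 12.0 = 6.000 atm; available 13.5 atm, so NO is limiting.
P(O2) remaining = 13.5 − (1/2) × 12.0 = 7.500 atm
P(gaseous products) = (2)/2 × 12.0 = 12.00 atm
P_total at 1100 K = 7.500 + 12.00 = 19.50 atm

19.5 atm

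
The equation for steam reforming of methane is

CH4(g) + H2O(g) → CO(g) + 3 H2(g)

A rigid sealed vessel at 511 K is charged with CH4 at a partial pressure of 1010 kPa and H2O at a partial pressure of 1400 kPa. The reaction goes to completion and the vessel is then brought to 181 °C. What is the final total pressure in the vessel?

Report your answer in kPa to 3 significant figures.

At constant V, partial pressures at 511 K are proportional to moles, so apply stoichiometry directly to pressures.
P(H2O) required for 1010 kPa of CH4 = (1/1) × 1010 = 1010 kPa; available 1400 kPa, so CH4 is limiting.
P(H2O) remaining = 1400 − (1/1) × 1010 = 390.0 kPa
P(gaseous products) = (1+3)/1 × 1010 = 4040 kPa
P_total at 511 K = 390.0 + 4040 = 4430 kPa
Scaling to 181 °C: P = 4430 × 454.15/511 = 3937 kPa

3940 kPa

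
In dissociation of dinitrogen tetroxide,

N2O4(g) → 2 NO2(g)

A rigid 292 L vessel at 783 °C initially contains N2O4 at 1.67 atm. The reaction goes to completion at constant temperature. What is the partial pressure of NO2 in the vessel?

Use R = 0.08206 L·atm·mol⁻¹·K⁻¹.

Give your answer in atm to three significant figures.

3.34 atm

n(N2O4)₀ = PV/RT = (1.67 × 292) / (0.08206 × 1056.15) = 5.627 mol
n(NO2) = (2/1) × 5.627 = 11.25 mol
P(NO2) = nRT/V = 11.25 × 0.08206 × 1056.15 / 292 = 3.339 atm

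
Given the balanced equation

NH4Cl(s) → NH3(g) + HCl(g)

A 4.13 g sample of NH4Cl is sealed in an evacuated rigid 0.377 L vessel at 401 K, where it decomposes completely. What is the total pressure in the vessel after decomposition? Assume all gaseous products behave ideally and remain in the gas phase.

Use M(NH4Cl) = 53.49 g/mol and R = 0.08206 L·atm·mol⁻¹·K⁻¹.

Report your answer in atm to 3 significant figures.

n(NH4Cl) = 4.13 / 53.49 = 0.07721 mol
n(gas produced) = (2/1) × 0.07721 = 0.1544 mol
P = nRT/V = 0.1544 × 0.08206 × 401 / 0.377 = 13.48 atm

13.5 atm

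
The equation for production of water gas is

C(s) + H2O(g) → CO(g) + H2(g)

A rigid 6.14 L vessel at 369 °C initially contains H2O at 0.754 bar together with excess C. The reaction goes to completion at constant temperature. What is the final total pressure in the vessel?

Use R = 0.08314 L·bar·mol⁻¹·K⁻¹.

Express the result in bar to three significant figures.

1.51 bar

Rigid vessel, constant T ⇒ P scales with total gas moles (1 → 2).
P_final = (2/1) × 0.754 = 1.508 bar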